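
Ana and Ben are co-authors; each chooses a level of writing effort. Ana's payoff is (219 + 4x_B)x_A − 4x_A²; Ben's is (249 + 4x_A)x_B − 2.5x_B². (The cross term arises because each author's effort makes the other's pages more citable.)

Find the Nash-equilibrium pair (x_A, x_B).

Expanding Ana's payoff: 219x_A + 4x_Bx_A − 4x_A².
∂π/∂x_A = 219 + 4x_B − 8x_A = 0, so x_A = 27.375 + 0.5x_B.
Likewise for Ben: x_B = 49.8 + 0.8x_A.
Solving the two reaction functions simultaneously: (1 − (0.5)(0.8))x_A = 27.375 + 0.5·49.8, so 0.6x_A = 52.275 and x_A = 87.125.
Then x_B = 49.8 + 0.8·87.125 = 119.5.

87.125, 119.5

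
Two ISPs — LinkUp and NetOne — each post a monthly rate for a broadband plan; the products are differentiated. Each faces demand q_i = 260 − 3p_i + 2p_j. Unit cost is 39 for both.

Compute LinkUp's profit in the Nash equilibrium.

LinkUp's profit: π = (p_{LinkUp} − 39)(260 − 3p_{LinkUp} + 2p_{NetOne}).
∂π/∂p_{LinkUp} = 377 − 6p_{LinkUp} + 2p_{NetOne} = 0 ⇒ p_{LinkUp} = 377/6 + (1/3)p_{NetOne}.
By symmetry p_{NetOne} = p_{LinkUp}; substituting into the reaction function, (2/3)p_{LinkUp} = 377/6 and p_{LinkUp} = 94.25.
q_{LinkUp} = 260 − 3·94.25 + 2·94.25 = 165.75.
Profit = (94.25 − 39)·165.75 = 9157.6875.

9157.6875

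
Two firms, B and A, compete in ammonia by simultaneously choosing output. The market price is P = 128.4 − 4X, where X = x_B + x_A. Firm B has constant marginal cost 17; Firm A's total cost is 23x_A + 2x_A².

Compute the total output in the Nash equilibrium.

16.41

Firm B's profit: π = x_B(128.4 − 4(x_B + x_A)) − 17x_B.
∂π/∂x_B = 111.4 − 8x_B − 4x_A = 0, so x_B = 13.925 − 0.5x_A.
For A: ∂π/∂x_A = 105.4 − 12x_A − 4x_B = 0 ⇒ x_A = 527/60 − (1/3)x_B.
Substituting the second reaction function into the first: x_B = 13.925 − 0.5(527/60 − (1/3)x_B), which gives (5/6)x_B = 143/15 ⇒ x_B = 11.44.
Then x_A = 527/60 − (1/3)·11.44 = 4.97.
Total output: 11.44 + 4.97 = 16.41.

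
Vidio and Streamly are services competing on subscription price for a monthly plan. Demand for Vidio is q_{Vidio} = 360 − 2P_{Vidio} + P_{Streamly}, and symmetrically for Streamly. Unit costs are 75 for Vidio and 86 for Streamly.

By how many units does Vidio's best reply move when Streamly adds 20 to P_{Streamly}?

5

Vidio's profit: π = (P_{Vidio} − 75)(360 − 2P_{Vidio} + P_{Streamly}).
∂π/∂P_{Vidio} = 510 − 4P_{Vidio} + P_{Streamly} = 0 ⇒ P_{Vidio} = 127.5 + 0.25P_{Streamly}.
The reaction-function slope is 0.25, so a 20-unit rise in P_{Streamly} moves P_{Vidio} by 0.25 × 20 = 5. Vidio's best response rises — the actions are strategic complements.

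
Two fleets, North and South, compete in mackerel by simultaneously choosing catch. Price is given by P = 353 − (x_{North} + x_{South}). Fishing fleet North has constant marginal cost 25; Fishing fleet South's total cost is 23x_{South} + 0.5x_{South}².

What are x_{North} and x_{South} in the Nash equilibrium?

Fishing fleet North's profit: π = x_{North}(353 − (x_{North} + x_{South})) − 25x_{North}.
∂π/∂x_{North} = 328 − 2x_{North} − x_{South} = 0, so x_{North} = 164 − 0.5x_{South}.
For South: ∂π/∂x_{South} = 330 − 3x_{South} − x_{North} = 0 ⇒ x_{South} = 110 − (1/3)x_{North}.
Solving the two reaction functions simultaneously: (1 − (−0.5)(−1/3))x_{North} = 164 − 0.5·110, so (5/6)x_{North} = 109 and x_{North} = 130.8.
Then x_{South} = 110 − (1/3)·130.8 = 66.4.

130.8, 66.4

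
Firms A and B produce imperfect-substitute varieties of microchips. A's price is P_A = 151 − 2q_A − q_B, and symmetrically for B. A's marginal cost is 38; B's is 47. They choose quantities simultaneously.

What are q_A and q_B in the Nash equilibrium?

23.2, 20.2

Firm A's profit: π = q_A(151 − 2q_A − q_B) − 38q_A.
∂π/∂q_A = 113 − 4q_A − q_B = 0 ⇒ q_A = 28.25 − 0.25q_B.
Similarly q_B = 26 − 0.25q_A.
Plugging q_B into A's best response: q_A = 28.25 − 0.25(26 − 0.25q_A) ⇒ 0.9375q_A = 21.75, so q_A = 23.2.
Then q_B = 26 − 0.25·23.2 = 20.2.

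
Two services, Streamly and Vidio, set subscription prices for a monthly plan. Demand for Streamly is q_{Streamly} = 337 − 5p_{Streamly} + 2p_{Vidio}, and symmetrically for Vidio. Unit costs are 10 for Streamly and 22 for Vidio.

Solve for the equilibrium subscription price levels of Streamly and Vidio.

49.625, 54.625

Streamly's profit: π = (p_{Streamly} − 10)(337 − 5p_{Streamly} + 2p_{Vidio}).
∂π/∂p_{Streamly} = 387 − 10p_{Streamly} + 2p_{Vidio} = 0 ⇒ p_{Streamly} = 38.7 + 0.2p_{Vidio}.
Similarly p_{Vidio} = 44.7 + 0.2p_{Streamly}.
Substituting the second reaction function into the first: p_{Streamly} = 38.7 + 0.2(44.7 + 0.2p_{Streamly}), which gives 0.96p_{Streamly} = 47.64 ⇒ p_{Streamly} = 49.625.
Then p_{Vidio} = 44.7 + 0.2·49.625 = 54.625.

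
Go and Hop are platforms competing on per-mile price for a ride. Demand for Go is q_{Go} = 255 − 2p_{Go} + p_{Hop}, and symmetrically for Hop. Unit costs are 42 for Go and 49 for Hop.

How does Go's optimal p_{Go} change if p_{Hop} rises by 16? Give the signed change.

4

Go's profit: π = (p_{Go} − 42)(255 − 2p_{Go} + p_{Hop}).
∂π/∂p_{Go} = 339 − 4p_{Go} + p_{Hop} = 0 ⇒ p_{Go} = 84.75 + 0.25p_{Hop}.
The reaction-function slope is 0.25, so a 16-unit rise in p_{Hop} moves p_{Go} by 0.25 × 16 = 4. Go's best response rises — the actions are strategic complements.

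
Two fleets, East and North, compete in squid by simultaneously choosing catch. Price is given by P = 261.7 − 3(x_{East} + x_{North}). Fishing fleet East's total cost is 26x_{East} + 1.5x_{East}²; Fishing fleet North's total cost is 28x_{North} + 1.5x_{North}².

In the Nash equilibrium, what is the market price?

Fishing fleet East's profit: π = x_{East}(261.7 − 3(x_{East} + x_{North})) − 26x_{East} − 1.5x_{East}².
∂π/∂x_{East} = 235.7 − 9x_{East} − 3x_{North} = 0, so x_{East} = 2357/90 − (1/3)x_{North}.
By the same steps for North: x_{North} = 779/30 − (1/3)x_{East}.
Substituting the second reaction function into the first: x_{East} = 2357/90 − (1/3)(779/30 − (1/3)x_{East}), which gives (8/9)x_{East} = 263/15 ⇒ x_{East} = 19.725.
Then x_{North} = 779/30 − (1/3)·19.725 = 2327/120.
Equilibrium price: P = 261.7 − 3·(2347/60) = 144.35.

144.35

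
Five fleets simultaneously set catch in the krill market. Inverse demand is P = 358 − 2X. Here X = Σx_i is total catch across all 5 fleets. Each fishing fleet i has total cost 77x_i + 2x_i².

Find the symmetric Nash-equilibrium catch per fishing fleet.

17.5625

A representative fishing fleet's profit is π_i = x_i(358 − 2X) − 77x_i − 2x_i², with X = x_i + Σ_{j≠i} x_j.
First-order condition: 281 − 8x_i − 2Σ_{j≠i} x_j = 0.
Imposing symmetry (x_j = x for all j) turns Σ_{j≠i} x_j into 4x, so 281 = 16x and x = 17.5625.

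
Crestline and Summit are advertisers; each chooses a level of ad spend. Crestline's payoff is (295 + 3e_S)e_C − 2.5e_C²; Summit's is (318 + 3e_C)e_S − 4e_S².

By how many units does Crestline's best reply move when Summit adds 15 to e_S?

Expanding Crestline's payoff: 295e_C + 3e_Se_C − 2.5e_C².
∂π/∂e_C = 295 + 3e_S − 5e_C = 0, so e_C = 59 + 0.6e_S.
The reaction-function slope is 0.6, so a 15-unit rise in e_S moves e_C by 0.6 × 15 = 9. Crestline's best response rises — the actions are strategic complements.

9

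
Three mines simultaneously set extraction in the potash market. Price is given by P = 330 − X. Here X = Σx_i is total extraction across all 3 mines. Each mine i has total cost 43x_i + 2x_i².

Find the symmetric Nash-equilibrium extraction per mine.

35.875

A representative mine's profit is π_i = x_i(330 − X) − 43x_i − 2x_i², with X = x_i + Σ_{j≠i} x_j.
First-order condition: 287 − 6x_i − Σ_{j≠i} x_j = 0.
With identical mines, set every x_j = x: then 287 − 6x − 2x = 0, i.e. x = 287/8 = 35.875.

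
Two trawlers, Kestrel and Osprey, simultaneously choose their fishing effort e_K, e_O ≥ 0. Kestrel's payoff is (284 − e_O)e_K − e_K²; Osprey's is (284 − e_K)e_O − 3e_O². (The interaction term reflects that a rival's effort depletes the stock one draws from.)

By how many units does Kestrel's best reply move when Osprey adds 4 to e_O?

-2

Expanding Kestrel's payoff: 284e_K − e_Oe_K − e_K².
∂π/∂e_K = 284 − e_O − 2e_K = 0, so e_K = 142 − 0.5e_O.
The reaction-function slope is −0.5, so a 4-unit rise in e_O moves e_K by −0.5 × 4 = −2. Kestrel's best response falls — the actions are strategic substitutes.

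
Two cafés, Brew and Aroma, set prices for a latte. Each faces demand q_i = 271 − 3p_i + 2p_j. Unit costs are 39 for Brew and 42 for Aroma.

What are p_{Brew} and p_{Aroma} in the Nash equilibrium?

97.5625, 98.6875

Brew's profit: π = (p_{Brew} − 39)(271 − 3p_{Brew} + 2p_{Aroma}).
∂π/∂p_{Brew} = 388 − 6p_{Brew} + 2p_{Aroma} = 0 ⇒ p_{Brew} = 194/3 + (1/3)p_{Aroma}.
Similarly p_{Aroma} = 397/6 + (1/3)p_{Brew}.
Solving the two reaction functions simultaneously: (1 − (1/3)(1/3))p_{Brew} = 194/3 + (1/3)·(397/6), so (8/9)p_{Brew} = 1561/18 and p_{Brew} = 97.5625.
Then p_{Aroma} = 397/6 + (1/3)·97.5625 = 98.6875.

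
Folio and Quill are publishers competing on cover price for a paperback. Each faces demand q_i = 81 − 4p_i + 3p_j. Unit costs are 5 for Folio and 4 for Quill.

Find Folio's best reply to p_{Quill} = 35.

Folio's profit: π = (p_{Folio} − 5)(81 − 4p_{Folio} + 3p_{Quill}).
∂π/∂p_{Folio} = 101 − 8p_{Folio} + 3p_{Quill} = 0 ⇒ p_{Folio} = 12.625 + 0.375p_{Quill}.
At p_{Quill} = 35: p_{Folio} = 12.625 + 0.375·35 = 25.75.

25.75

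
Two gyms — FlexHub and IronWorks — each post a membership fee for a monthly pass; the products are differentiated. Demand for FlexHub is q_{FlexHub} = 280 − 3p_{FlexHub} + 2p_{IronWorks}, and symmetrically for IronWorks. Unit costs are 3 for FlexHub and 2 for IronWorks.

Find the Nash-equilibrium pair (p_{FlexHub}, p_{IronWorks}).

72.0625, 71.6875

FlexHub's profit: π = (p_{FlexHub} − 3)(280 − 3p_{FlexHub} + 2p_{IronWorks}).
∂π/∂p_{FlexHub} = 289 − 6p_{FlexHub} + 2p_{IronWorks} = 0 ⇒ p_{FlexHub} = 289/6 + (1/3)p_{IronWorks}.
Similarly p_{IronWorks} = 143/3 + (1/3)p_{FlexHub}.
Solving the two reaction functions simultaneously: (1 − (1/3)(1/3))p_{FlexHub} = 289/6 + (1/3)·(143/3), so (8/9)p_{FlexHub} = 1153/18 and p_{FlexHub} = 72.0625.
Then p_{IronWorks} = 143/3 + (1/3)·72.0625 = 71.6875.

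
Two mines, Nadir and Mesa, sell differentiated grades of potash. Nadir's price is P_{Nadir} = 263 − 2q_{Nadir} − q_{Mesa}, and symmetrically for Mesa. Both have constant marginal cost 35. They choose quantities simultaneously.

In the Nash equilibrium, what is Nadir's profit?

4158.72

Mine Nadir's profit: π = q_{Nadir}(263 − 2q_{Nadir} − q_{Mesa}) − 35q_{Nadir}.
∂π/∂q_{Nadir} = 228 − 4q_{Nadir} − q_{Mesa} = 0 ⇒ q_{Nadir} = 57 − 0.25q_{Mesa}.
By symmetry q_{Mesa} = q_{Nadir}; substituting into the reaction function, 1.25q_{Nadir} = 57 and q_{Nadir} = 45.6.
P_{Nadir} = 263 − 2·45.6 − 45.6 = 126.2.
Profit = (126.2 − 35)·45.6 = 4158.72.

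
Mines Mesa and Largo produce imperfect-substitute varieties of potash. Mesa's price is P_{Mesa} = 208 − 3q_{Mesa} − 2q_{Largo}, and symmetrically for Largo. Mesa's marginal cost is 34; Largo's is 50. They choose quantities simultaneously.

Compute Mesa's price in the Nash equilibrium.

102.25

Mine Mesa's profit: π = q_{Mesa}(208 − 3q_{Mesa} − 2q_{Largo}) − 34q_{Mesa}.
∂π/∂q_{Mesa} = 174 − 6q_{Mesa} − 2q_{Largo} = 0 ⇒ q_{Mesa} = 29 − (1/3)q_{Largo}.
Similarly q_{Largo} = 79/3 − (1/3)q_{Mesa}.
Solving the two reaction functions simultaneously: (1 − (−1/3)(−1/3))q_{Mesa} = 29 − (1/3)·(79/3), so (8/9)q_{Mesa} = 182/9 and q_{Mesa} = 22.75.
Then q_{Largo} = 79/3 − (1/3)·22.75 = 18.75.
P_{Mesa} = 208 − 3·22.75 − 2·18.75 = 102.25.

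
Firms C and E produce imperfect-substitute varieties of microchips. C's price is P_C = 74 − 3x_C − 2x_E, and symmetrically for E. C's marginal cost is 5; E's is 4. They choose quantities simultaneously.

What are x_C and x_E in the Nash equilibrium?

8.5625, 8.8125

Firm C's profit: π = x_C(74 − 3x_C − 2x_E) − 5x_C.
∂π/∂x_C = 69 − 6x_C − 2x_E = 0 ⇒ x_C = 11.5 − (1/3)x_E.
Similarly x_E = 35/3 − (1/3)x_C.
Substituting the second reaction function into the first: x_C = 11.5 − (1/3)(35/3 − (1/3)x_C), which gives (8/9)x_C = 137/18 ⇒ x_C = 8.5625.
Then x_E = 35/3 − (1/3)·8.5625 = 8.8125.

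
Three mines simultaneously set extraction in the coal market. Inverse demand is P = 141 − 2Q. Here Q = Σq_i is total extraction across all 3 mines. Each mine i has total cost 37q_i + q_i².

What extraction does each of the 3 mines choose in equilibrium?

10.4

A representative mine's profit is π_i = q_i(141 − 2Q) − 37q_i − q_i², with Q = q_i + Σ_{j≠i} q_j.
First-order condition: 104 − 6q_i − 2Σ_{j≠i} q_j = 0.
Imposing symmetry (q_j = q for all j) turns Σ_{j≠i} q_j into 2q, so 104 = 10q and q = 10.4.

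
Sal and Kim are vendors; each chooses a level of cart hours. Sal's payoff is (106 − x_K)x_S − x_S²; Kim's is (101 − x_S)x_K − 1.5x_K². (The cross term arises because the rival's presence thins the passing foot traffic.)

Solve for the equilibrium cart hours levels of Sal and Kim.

43.4, 19.2

Expanding Sal's payoff: 106x_S − x_Kx_S − x_S².
∂π/∂x_S = 106 − x_K − 2x_S = 0, so x_S = 53 − 0.5x_K.
Likewise for Kim: x_K = 101/3 − (1/3)x_S.
Substituting the second reaction function into the first: x_S = 53 − 0.5(101/3 − (1/3)x_S), which gives (5/6)x_S = 217/6 ⇒ x_S = 43.4.
Then x_K = 101/3 − (1/3)·43.4 = 19.2.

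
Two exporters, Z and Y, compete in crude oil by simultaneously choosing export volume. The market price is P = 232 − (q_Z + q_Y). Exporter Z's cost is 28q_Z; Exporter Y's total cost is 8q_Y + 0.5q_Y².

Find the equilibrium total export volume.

126.4

Exporter Z's profit: π = q_Z(232 − (q_Z + q_Y)) − 28q_Z.
∂π/∂q_Z = 204 − 2q_Z − q_Y = 0, so q_Z = 102 − 0.5q_Y.
For Y: ∂π/∂q_Y = 224 − 3q_Y − q_Z = 0 ⇒ q_Y = 224/3 − (1/3)q_Z.
Substituting the second reaction function into the first: q_Z = 102 − 0.5(224/3 − (1/3)q_Z), which gives (5/6)q_Z = 194/3 ⇒ q_Z = 77.6.
Then q_Y = 224/3 − (1/3)·77.6 = 48.8.
Total export volume: 77.6 + 48.8 = 126.4.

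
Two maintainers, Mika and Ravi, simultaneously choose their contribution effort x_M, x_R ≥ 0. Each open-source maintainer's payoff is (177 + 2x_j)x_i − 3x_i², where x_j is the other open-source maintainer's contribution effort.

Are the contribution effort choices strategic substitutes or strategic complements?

Mika's payoff is (177 + 2x_R)x_M − 3x_M².
∂π/∂x_M = 177 + 2x_R − 6x_M = 0, so x_M = 29.5 + (1/3)x_R.
The best-response slope dx_M/dx_R = 1/3 > 0: the reaction function is upward-sloping, so the choices are strategic complements.

strategic complements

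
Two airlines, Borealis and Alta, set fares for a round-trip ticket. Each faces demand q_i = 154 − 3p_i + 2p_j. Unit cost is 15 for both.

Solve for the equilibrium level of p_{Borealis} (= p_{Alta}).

49.75

Borealis's profit: π = (p_{Borealis} − 15)(154 − 3p_{Borealis} + 2p_{Alta}).
∂π/∂p_{Borealis} = 199 − 6p_{Borealis} + 2p_{Alta} = 0 ⇒ p_{Borealis} = 199/6 + (1/3)p_{Alta}.
The game is symmetric, so in equilibrium p_{Alta} = p_{Borealis}: the reaction function gives (2/3)p_{Borealis} = 199/6, hence p_{Borealis} = 49.75.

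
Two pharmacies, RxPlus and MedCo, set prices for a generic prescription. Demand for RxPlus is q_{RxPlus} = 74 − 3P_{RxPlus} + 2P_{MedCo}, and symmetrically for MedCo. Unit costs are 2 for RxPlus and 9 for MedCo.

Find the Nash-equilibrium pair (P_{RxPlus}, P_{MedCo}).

21.3125, 23.9375

RxPlus's profit: π = (P_{RxPlus} − 2)(74 − 3P_{RxPlus} + 2P_{MedCo}).
∂π/∂P_{RxPlus} = 80 − 6P_{RxPlus} + 2P_{MedCo} = 0 ⇒ P_{RxPlus} = 40/3 + (1/3)P_{MedCo}.
Similarly P_{MedCo} = 101/6 + (1/3)P_{RxPlus}.
Solving the two reaction functions simultaneously: (1 − (1/3)(1/3))P_{RxPlus} = 40/3 + (1/3)·(101/6), so (8/9)P_{RxPlus} = 341/18 and P_{RxPlus} = 21.3125.
Then P_{MedCo} = 101/6 + (1/3)·21.3125 = 23.9375.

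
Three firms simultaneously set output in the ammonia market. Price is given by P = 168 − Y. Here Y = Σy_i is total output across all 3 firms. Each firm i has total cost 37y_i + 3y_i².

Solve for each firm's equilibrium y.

13.1

A representative firm's profit is π_i = y_i(168 − Y) − 37y_i − 3y_i², with Y = y_i + Σ_{j≠i} y_j.
First-order condition: 131 − 8y_i − Σ_{j≠i} y_j = 0.
With identical firms, set every y_j = y: then 131 − 8y − 2y = 0, i.e. y = 131/10 = 13.1.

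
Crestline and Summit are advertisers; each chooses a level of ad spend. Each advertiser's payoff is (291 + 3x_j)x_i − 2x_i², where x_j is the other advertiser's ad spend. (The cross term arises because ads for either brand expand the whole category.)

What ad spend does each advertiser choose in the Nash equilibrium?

Crestline's payoff is (291 + 3x_S)x_C − 2x_C².
∂π/∂x_C = 291 + 3x_S − 4x_C = 0, so x_C = 72.75 + 0.75x_S.
By symmetry x_S = x_C; substituting into the reaction function, 0.25x_C = 72.75 and x_C = 291.

291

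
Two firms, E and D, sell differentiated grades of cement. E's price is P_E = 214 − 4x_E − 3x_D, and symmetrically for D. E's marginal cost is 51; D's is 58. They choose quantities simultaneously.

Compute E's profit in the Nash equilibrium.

Firm E's profit: π = x_E(214 − 4x_E − 3x_D) − 51x_E.
∂π/∂x_E = 163 − 8x_E − 3x_D = 0 ⇒ x_E = 20.375 − 0.375x_D.
Similarly x_D = 19.5 − 0.375x_E.
Solving the two reaction functions simultaneously: (1 − (−0.375)(−0.375))x_E = 20.375 − 0.375·19.5, so (55/64)x_E = 13.0625 and x_E = 15.2.
Then x_D = 19.5 − 0.375·15.2 = 13.8.
P_E = 214 − 4·15.2 − 3·13.8 = 111.8.
Profit = (111.8 − 51)·15.2 = 924.16.

924.16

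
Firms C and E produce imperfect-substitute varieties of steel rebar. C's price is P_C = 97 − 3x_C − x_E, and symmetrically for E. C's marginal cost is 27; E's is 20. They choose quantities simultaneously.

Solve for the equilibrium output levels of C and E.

9.8, 11.2

Firm C's profit: π = x_C(97 − 3x_C − x_E) − 27x_C.
∂π/∂x_C = 70 − 6x_C − x_E = 0 ⇒ x_C = 35/3 − (1/6)x_E.
Similarly x_E = 77/6 − (1/6)x_C.
Solving the two reaction functions simultaneously: (1 − (−1/6)(−1/6))x_C = 35/3 − (1/6)·(77/6), so (35/36)x_C = 343/36 and x_C = 9.8.
Then x_E = 77/6 − (1/6)·9.8 = 11.2.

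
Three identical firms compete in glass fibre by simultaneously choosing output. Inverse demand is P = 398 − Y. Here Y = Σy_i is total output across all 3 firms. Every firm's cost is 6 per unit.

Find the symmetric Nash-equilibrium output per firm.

A representative firm's profit is π_i = y_i(398 − Y) − 6y_i, with Y = y_i + Σ_{j≠i} y_j.
First-order condition: 392 − 2y_i − Σ_{j≠i} y_j = 0.
Imposing symmetry (y_j = y for all j) turns Σ_{j≠i} y_j into 2y, so 392 = 4y and y = 98.

98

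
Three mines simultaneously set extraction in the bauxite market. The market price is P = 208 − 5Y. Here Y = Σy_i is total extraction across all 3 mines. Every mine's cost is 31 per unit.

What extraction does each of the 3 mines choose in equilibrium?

8.85

A representative mine's profit is π_i = y_i(208 − 5Y) − 31y_i, with Y = y_i + Σ_{j≠i} y_j.
First-order condition: 177 − 10y_i − 5Σ_{j≠i} y_j = 0.
With identical mines, set every y_j = y: then 177 − 10y − 10y = 0, i.e. y = 177/20 = 8.85.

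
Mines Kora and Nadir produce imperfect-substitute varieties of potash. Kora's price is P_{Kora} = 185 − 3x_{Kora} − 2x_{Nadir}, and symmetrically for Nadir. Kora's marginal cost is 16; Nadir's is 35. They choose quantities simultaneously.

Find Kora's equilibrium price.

Mine Kora's profit: π = x_{Kora}(185 − 3x_{Kora} − 2x_{Nadir}) − 16x_{Kora}.
∂π/∂x_{Kora} = 169 − 6x_{Kora} − 2x_{Nadir} = 0 ⇒ x_{Kora} = 169/6 − (1/3)x_{Nadir}.
Similarly x_{Nadir} = 25 − (1/3)x_{Kora}.
Plugging x_{Nadir} into Kora's best response: x_{Kora} = 169/6 − (1/3)(25 − (1/3)x_{Kora}) ⇒ (8/9)x_{Kora} = 119/6, so x_{Kora} = 22.3125.
Then x_{Nadir} = 25 − (1/3)·22.3125 = 17.5625.
P_{Kora} = 185 − 3·22.3125 − 2·17.5625 = 82.9375.

82.9375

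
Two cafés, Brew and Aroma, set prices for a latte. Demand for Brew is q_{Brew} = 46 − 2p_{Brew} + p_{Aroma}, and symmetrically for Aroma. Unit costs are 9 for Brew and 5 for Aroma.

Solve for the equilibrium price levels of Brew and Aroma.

20.8, 19.2

Brew's profit: π = (p_{Brew} − 9)(46 − 2p_{Brew} + p_{Aroma}).
∂π/∂p_{Brew} = 64 − 4p_{Brew} + p_{Aroma} = 0 ⇒ p_{Brew} = 16 + 0.25p_{Aroma}.
Similarly p_{Aroma} = 14 + 0.25p_{Brew}.
Plugging p_{Aroma} into Brew's best response: p_{Brew} = 16 + 0.25(14 + 0.25p_{Brew}) ⇒ 0.9375p_{Brew} = 19.5, so p_{Brew} = 20.8.
Then p_{Aroma} = 14 + 0.25·20.8 = 19.2.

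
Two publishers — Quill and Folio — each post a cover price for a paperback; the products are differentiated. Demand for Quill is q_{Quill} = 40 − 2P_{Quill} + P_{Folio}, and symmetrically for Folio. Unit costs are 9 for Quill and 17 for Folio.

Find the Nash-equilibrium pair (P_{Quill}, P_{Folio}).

20.4, 23.6

Quill's profit: π = (P_{Quill} − 9)(40 − 2P_{Quill} + P_{Folio}).
∂π/∂P_{Quill} = 58 − 4P_{Quill} + P_{Folio} = 0 ⇒ P_{Quill} = 14.5 + 0.25P_{Folio}.
Similarly P_{Folio} = 18.5 + 0.25P_{Quill}.
Substituting the second reaction function into the first: P_{Quill} = 14.5 + 0.25(18.5 + 0.25P_{Quill}), which gives 0.9375P_{Quill} = 19.125 ⇒ P_{Quill} = 20.4.
Then P_{Folio} = 18.5 + 0.25·20.4 = 23.6.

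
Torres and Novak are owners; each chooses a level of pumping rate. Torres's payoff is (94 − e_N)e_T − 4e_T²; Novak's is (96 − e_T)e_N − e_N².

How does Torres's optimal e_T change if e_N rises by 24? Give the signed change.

Expanding Torres's payoff: 94e_T − e_Ne_T − 4e_T².
∂π/∂e_T = 94 − e_N − 8e_T = 0, so e_T = 11.75 − 0.125e_N.
The reaction-function slope is −0.125, so a 24-unit rise in e_N moves e_T by −0.125 × 24 = −3. Torres's best response falls — the actions are strategic substitutes.

-3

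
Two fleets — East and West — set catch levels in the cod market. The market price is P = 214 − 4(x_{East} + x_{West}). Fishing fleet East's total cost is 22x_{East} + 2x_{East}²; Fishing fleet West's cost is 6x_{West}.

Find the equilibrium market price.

92.4

Fishing fleet East's profit: π = x_{East}(214 − 4(x_{East} + x_{West})) − 22x_{East} − 2x_{East}².
∂π/∂x_{East} = 192 − 12x_{East} − 4x_{West} = 0, so x_{East} = 16 − (1/3)x_{West}.
For West: ∂π/∂x_{West} = 208 − 8x_{West} − 4x_{East} = 0 ⇒ x_{West} = 26 − 0.5x_{East}.
Substituting the second reaction function into the first: x_{East} = 16 − (1/3)(26 − 0.5x_{East}), which gives (5/6)x_{East} = 22/3 ⇒ x_{East} = 8.8.
Then x_{West} = 26 − 0.5·8.8 = 21.6.
Equilibrium price: P = 214 − 4·30.4 = 92.4.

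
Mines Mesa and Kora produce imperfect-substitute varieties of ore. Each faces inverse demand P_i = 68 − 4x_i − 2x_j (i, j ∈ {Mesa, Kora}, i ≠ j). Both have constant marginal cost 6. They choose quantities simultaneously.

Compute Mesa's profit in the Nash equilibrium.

Mine Mesa's profit: π = x_{Mesa}(68 − 4x_{Mesa} − 2x_{Kora}) − 6x_{Mesa}.
∂π/∂x_{Mesa} = 62 − 8x_{Mesa} − 2x_{Kora} = 0 ⇒ x_{Mesa} = 7.75 − 0.25x_{Kora}.
By symmetry x_{Kora} = x_{Mesa}; substituting into the reaction function, 1.25x_{Mesa} = 7.75 and x_{Mesa} = 6.2.
P_{Mesa} = 68 − 4·6.2 − 2·6.2 = 30.8.
Profit = (30.8 − 6)·6.2 = 153.76.

153.76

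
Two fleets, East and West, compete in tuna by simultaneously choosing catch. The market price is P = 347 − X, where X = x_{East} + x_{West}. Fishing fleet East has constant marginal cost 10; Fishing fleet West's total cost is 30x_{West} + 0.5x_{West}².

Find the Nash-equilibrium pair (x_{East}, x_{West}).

138.8, 59.4

Fishing fleet East's profit: π = x_{East}(347 − (x_{East} + x_{West})) − 10x_{East}.
∂π/∂x_{East} = 337 − 2x_{East} − x_{West} = 0, so x_{East} = 168.5 − 0.5x_{West}.
For West: ∂π/∂x_{West} = 317 − 3x_{West} − x_{East} = 0 ⇒ x_{West} = 317/3 − (1/3)x_{East}.
Plugging x_{West} into East's best response: x_{East} = 168.5 − 0.5(317/3 − (1/3)x_{East}) ⇒ (5/6)x_{East} = 347/3, so x_{East} = 138.8.
Then x_{West} = 317/3 − (1/3)·138.8 = 59.4.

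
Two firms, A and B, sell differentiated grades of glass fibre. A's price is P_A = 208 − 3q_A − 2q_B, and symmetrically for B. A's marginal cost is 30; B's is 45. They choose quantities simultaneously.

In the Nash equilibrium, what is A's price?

99.5625

Firm A's profit: π = q_A(208 − 3q_A − 2q_B) − 30q_A.
∂π/∂q_A = 178 − 6q_A − 2q_B = 0 ⇒ q_A = 89/3 − (1/3)q_B.
Similarly q_B = 163/6 − (1/3)q_A.
Substituting the second reaction function into the first: q_A = 89/3 − (1/3)(163/6 − (1/3)q_A), which gives (8/9)q_A = 371/18 ⇒ q_A = 23.1875.
Then q_B = 163/6 − (1/3)·23.1875 = 19.4375.
P_A = 208 − 3·23.1875 − 2·19.4375 = 99.5625.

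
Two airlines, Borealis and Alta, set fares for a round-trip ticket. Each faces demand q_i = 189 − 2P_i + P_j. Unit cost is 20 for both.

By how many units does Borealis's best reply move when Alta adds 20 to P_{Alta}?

5

Borealis's profit: π = (P_{Borealis} − 20)(189 − 2P_{Borealis} + P_{Alta}).
∂π/∂P_{Borealis} = 229 − 4P_{Borealis} + P_{Alta} = 0 ⇒ P_{Borealis} = 57.25 + 0.25P_{Alta}.
The reaction-function slope is 0.25, so a 20-unit rise in P_{Alta} moves P_{Borealis} by 0.25 × 20 = 5. Borealis's best response rises — the actions are strategic complements.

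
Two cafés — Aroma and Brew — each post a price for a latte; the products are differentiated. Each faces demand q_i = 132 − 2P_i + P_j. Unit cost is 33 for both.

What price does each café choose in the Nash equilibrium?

Aroma's profit: π = (P_{Aroma} − 33)(132 − 2P_{Aroma} + P_{Brew}).
∂π/∂P_{Aroma} = 198 − 4P_{Aroma} + P_{Brew} = 0 ⇒ P_{Aroma} = 49.5 + 0.25P_{Brew}.
By symmetry P_{Brew} = P_{Aroma}; substituting into the reaction function, 0.75P_{Aroma} = 49.5 and P_{Aroma} = 66.

66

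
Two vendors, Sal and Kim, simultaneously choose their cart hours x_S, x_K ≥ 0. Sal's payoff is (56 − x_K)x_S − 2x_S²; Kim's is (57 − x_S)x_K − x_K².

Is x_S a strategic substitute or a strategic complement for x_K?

Expanding Sal's payoff: 56x_S − x_Kx_S − 2x_S².
∂π/∂x_S = 56 − x_K − 4x_S = 0, so x_S = 14 − 0.25x_K.
The best-response slope dx_S/dx_K = −0.25 < 0: the reaction function is downward-sloping, so the choices are strategic substitutes.

strategic substitutes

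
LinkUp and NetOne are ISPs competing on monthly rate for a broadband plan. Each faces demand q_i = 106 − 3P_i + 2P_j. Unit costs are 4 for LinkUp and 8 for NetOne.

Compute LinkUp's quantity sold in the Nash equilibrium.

78.75

LinkUp's profit: π = (P_{LinkUp} − 4)(106 − 3P_{LinkUp} + 2P_{NetOne}).
∂π/∂P_{LinkUp} = 118 − 6P_{LinkUp} + 2P_{NetOne} = 0 ⇒ P_{LinkUp} = 59/3 + (1/3)P_{NetOne}.
Similarly P_{NetOne} = 65/3 + (1/3)P_{LinkUp}.
Solving the two reaction functions simultaneously: (1 − (1/3)(1/3))P_{LinkUp} = 59/3 + (1/3)·(65/3), so (8/9)P_{LinkUp} = 242/9 and P_{LinkUp} = 30.25.
Then P_{NetOne} = 65/3 + (1/3)·30.25 = 31.75.
q_{LinkUp} = 106 − 3·30.25 + 2·31.75 = 78.75.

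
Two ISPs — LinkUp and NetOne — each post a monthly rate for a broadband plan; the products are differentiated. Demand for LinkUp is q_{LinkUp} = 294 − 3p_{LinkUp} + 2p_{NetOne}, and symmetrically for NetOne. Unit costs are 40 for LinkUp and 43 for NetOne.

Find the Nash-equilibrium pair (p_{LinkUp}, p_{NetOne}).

104.0625, 105.1875

LinkUp's profit: π = (p_{LinkUp} − 40)(294 − 3p_{LinkUp} + 2p_{NetOne}).
∂π/∂p_{LinkUp} = 414 − 6p_{LinkUp} + 2p_{NetOne} = 0 ⇒ p_{LinkUp} = 69 + (1/3)p_{NetOne}.
Similarly p_{NetOne} = 70.5 + (1/3)p_{LinkUp}.
Solving the two reaction functions simultaneously: (1 − (1/3)(1/3))p_{LinkUp} = 69 + (1/3)·70.5, so (8/9)p_{LinkUp} = 92.5 and p_{LinkUp} = 104.0625.
Then p_{NetOne} = 70.5 + (1/3)·104.0625 = 105.1875.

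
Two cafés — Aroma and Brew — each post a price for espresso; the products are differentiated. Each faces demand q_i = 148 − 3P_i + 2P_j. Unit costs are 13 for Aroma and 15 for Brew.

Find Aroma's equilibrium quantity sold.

Aroma's profit: π = (P_{Aroma} − 13)(148 − 3P_{Aroma} + 2P_{Brew}).
∂π/∂P_{Aroma} = 187 − 6P_{Aroma} + 2P_{Brew} = 0 ⇒ P_{Aroma} = 187/6 + (1/3)P_{Brew}.
Similarly P_{Brew} = 193/6 + (1/3)P_{Aroma}.
Solving the two reaction functions simultaneously: (1 − (1/3)(1/3))P_{Aroma} = 187/6 + (1/3)·(193/6), so (8/9)P_{Aroma} = 377/9 and P_{Aroma} = 47.125.
Then P_{Brew} = 193/6 + (1/3)·47.125 = 47.875.
q_{Aroma} = 148 − 3·47.125 + 2·47.875 = 102.375.

102.375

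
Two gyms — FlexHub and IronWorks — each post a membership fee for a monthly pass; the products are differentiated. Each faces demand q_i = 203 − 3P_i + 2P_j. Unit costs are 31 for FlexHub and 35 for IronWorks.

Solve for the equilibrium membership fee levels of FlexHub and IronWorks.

FlexHub's profit: π = (P_{FlexHub} − 31)(203 − 3P_{FlexHub} + 2P_{IronWorks}).
∂π/∂P_{FlexHub} = 296 − 6P_{FlexHub} + 2P_{IronWorks} = 0 ⇒ P_{FlexHub} = 148/3 + (1/3)P_{IronWorks}.
Similarly P_{IronWorks} = 154/3 + (1/3)P_{FlexHub}.
Solving the two reaction functions simultaneously: (1 − (1/3)(1/3))P_{FlexHub} = 148/3 + (1/3)·(154/3), so (8/9)P_{FlexHub} = 598/9 and P_{FlexHub} = 74.75.
Then P_{IronWorks} = 154/3 + (1/3)·74.75 = 76.25.

74.75, 76.25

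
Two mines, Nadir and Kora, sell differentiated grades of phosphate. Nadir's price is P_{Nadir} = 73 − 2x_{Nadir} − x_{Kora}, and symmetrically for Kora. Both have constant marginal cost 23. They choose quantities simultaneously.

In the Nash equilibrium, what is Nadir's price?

43

Mine Nadir's profit: π = x_{Nadir}(73 − 2x_{Nadir} − x_{Kora}) − 23x_{Nadir}.
∂π/∂x_{Nadir} = 50 − 4x_{Nadir} − x_{Kora} = 0 ⇒ x_{Nadir} = 12.5 − 0.25x_{Kora}.
The game is symmetric, so in equilibrium x_{Kora} = x_{Nadir}: the reaction function gives 1.25x_{Nadir} = 12.5, hence x_{Nadir} = 10.
P_{Nadir} = 73 − 2·10 − 10 = 43.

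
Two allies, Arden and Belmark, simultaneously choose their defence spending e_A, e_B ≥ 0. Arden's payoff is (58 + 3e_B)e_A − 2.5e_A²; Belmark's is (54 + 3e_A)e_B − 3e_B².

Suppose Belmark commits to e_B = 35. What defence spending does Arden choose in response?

32.6

Expanding Arden's payoff: 58e_A + 3e_Be_A − 2.5e_A².
∂π/∂e_A = 58 + 3e_B − 5e_A = 0, so e_A = 11.6 + 0.6e_B.
At e_B = 35: e_A = 11.6 + 0.6·35 = 32.6.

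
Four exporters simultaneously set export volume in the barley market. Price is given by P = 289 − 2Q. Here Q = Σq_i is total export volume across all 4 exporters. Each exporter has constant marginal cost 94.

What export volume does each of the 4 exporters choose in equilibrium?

A representative exporter's profit is π_i = q_i(289 − 2Q) − 94q_i, with Q = q_i + Σ_{j≠i} q_j.
First-order condition: 195 − 4q_i − 2Σ_{j≠i} q_j = 0.
In a symmetric equilibrium every exporter chooses the same q, so Σ_{j≠i} q_j = 3q. The condition becomes 195 − 10q = 0, giving q = 195/10 = 19.5.

19.5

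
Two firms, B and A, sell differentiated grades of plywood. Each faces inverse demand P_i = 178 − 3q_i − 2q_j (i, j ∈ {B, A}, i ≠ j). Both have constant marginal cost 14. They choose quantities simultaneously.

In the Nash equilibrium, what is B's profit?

1260.75

Firm B's profit: π = q_B(178 − 3q_B − 2q_A) − 14q_B.
∂π/∂q_B = 164 − 6q_B − 2q_A = 0 ⇒ q_B = 82/3 − (1/3)q_A.
By symmetry q_A = q_B; substituting into the reaction function, (4/3)q_B = 82/3 and q_B = 20.5.
P_B = 178 − 3·20.5 − 2·20.5 = 75.5.
Profit = (75.5 − 14)·20.5 = 1260.75.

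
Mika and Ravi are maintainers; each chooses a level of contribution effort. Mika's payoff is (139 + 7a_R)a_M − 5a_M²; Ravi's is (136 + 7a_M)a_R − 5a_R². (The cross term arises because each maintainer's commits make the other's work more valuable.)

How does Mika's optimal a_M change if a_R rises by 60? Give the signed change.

Expanding Mika's payoff: 139a_M + 7a_Ra_M − 5a_M².
∂π/∂a_M = 139 + 7a_R − 10a_M = 0, so a_M = 13.9 + 0.7a_R.
The reaction-function slope is 0.7, so a 60-unit rise in a_R moves a_M by 0.7 × 60 = 42. Mika's best response rises — the actions are strategic complements.

42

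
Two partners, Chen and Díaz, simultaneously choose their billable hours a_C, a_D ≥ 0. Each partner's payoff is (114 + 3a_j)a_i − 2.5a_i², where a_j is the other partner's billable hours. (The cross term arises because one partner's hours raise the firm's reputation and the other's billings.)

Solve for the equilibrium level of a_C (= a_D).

Chen's payoff is (114 + 3a_D)a_C − 2.5a_C².
∂π/∂a_C = 114 + 3a_D − 5a_C = 0, so a_C = 22.8 + 0.6a_D.
By symmetry a_D = a_C; substituting into the reaction function, 0.4a_C = 22.8 and a_C = 57.

57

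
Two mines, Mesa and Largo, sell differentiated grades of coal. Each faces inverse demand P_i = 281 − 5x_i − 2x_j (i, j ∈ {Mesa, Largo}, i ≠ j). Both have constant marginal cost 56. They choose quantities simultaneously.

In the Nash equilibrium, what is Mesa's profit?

Mine Mesa's profit: π = x_{Mesa}(281 − 5x_{Mesa} − 2x_{Largo}) − 56x_{Mesa}.
∂π/∂x_{Mesa} = 225 − 10x_{Mesa} − 2x_{Largo} = 0 ⇒ x_{Mesa} = 22.5 − 0.2x_{Largo}.
Setting x_{Mesa} = x_{Largo} in the reaction function: x_{Mesa} = 22.5 − 0.2x_{Mesa}, so x_{Mesa} = 22.5 / 1.2 = 18.75.
P_{Mesa} = 281 − 5·18.75 − 2·18.75 = 149.75.
Profit = (149.75 − 56)·18.75 = 1757.8125.

1757.8125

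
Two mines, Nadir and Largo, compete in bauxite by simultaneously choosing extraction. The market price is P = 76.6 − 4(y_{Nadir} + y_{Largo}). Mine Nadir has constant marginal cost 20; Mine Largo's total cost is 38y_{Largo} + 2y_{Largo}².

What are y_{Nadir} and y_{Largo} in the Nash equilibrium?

6.56, 1.03

Mine Nadir's profit: π = y_{Nadir}(76.6 − 4(y_{Nadir} + y_{Largo})) − 20y_{Nadir}.
∂π/∂y_{Nadir} = 56.6 − 8y_{Nadir} − 4y_{Largo} = 0, so y_{Nadir} = 7.075 − 0.5y_{Largo}.
For Largo: ∂π/∂y_{Largo} = 38.6 − 12y_{Largo} − 4y_{Nadir} = 0 ⇒ y_{Largo} = 193/60 − (1/3)y_{Nadir}.
Substituting the second reaction function into the first: y_{Nadir} = 7.075 − 0.5(193/60 − (1/3)y_{Nadir}), which gives (5/6)y_{Nadir} = 82/15 ⇒ y_{Nadir} = 6.56.
Then y_{Largo} = 193/60 − (1/3)·6.56 = 1.03.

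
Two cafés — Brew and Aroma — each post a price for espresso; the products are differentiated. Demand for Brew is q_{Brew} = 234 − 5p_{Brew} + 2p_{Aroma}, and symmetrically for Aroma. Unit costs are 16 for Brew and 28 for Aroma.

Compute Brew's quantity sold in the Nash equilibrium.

122.5

Brew's profit: π = (p_{Brew} − 16)(234 − 5p_{Brew} + 2p_{Aroma}).
∂π/∂p_{Brew} = 314 − 10p_{Brew} + 2p_{Aroma} = 0 ⇒ p_{Brew} = 31.4 + 0.2p_{Aroma}.
Similarly p_{Aroma} = 37.4 + 0.2p_{Brew}.
Substituting the second reaction function into the first: p_{Brew} = 31.4 + 0.2(37.4 + 0.2p_{Brew}), which gives 0.96p_{Brew} = 38.88 ⇒ p_{Brew} = 40.5.
Then p_{Aroma} = 37.4 + 0.2·40.5 = 45.5.
q_{Brew} = 234 − 5·40.5 + 2·45.5 = 122.5.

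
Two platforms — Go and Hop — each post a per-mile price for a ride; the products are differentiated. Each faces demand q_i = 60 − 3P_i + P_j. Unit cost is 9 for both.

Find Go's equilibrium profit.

211.68

Go's profit: π = (P_{Go} − 9)(60 − 3P_{Go} + P_{Hop}).
∂π/∂P_{Go} = 87 − 6P_{Go} + P_{Hop} = 0 ⇒ P_{Go} = 14.5 + (1/6)P_{Hop}.
By symmetry P_{Hop} = P_{Go}; substituting into the reaction function, (5/6)P_{Go} = 14.5 and P_{Go} = 17.4.
q_{Go} = 60 − 3·17.4 + 17.4 = 25.2.
Profit = (17.4 − 9)·25.2 = 211.68.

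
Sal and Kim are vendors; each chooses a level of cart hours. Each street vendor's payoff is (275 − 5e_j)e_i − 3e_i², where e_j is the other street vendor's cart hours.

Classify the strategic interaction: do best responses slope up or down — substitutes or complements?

strategic substitutes

Sal's payoff is (275 − 5e_K)e_S − 3e_S².
∂π/∂e_S = 275 − 5e_K − 6e_S = 0, so e_S = 275/6 − (5/6)e_K.
The best-response slope de_S/de_K = −5/6 < 0: the reaction function is downward-sloping, so the choices are strategic substitutes.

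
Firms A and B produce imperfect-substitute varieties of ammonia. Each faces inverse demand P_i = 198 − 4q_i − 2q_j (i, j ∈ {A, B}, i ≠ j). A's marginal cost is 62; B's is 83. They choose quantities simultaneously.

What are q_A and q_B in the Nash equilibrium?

14.3, 10.8

Firm A's profit: π = q_A(198 − 4q_A − 2q_B) − 62q_A.
∂π/∂q_A = 136 − 8q_A − 2q_B = 0 ⇒ q_A = 17 − 0.25q_B.
Similarly q_B = 14.375 − 0.25q_A.
Substituting the second reaction function into the first: q_A = 17 − 0.25(14.375 − 0.25q_A), which gives 0.9375q_A = 429/32 ⇒ q_A = 14.3.
Then q_B = 14.375 − 0.25·14.3 = 10.8.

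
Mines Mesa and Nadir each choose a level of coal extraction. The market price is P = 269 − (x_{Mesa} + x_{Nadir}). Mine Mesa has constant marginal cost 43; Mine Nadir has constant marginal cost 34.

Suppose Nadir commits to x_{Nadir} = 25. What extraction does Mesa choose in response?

100.5

Mine Mesa's profit: π = x_{Mesa}(269 − (x_{Mesa} + x_{Nadir})) − 43x_{Mesa}.
∂π/∂x_{Mesa} = 226 − 2x_{Mesa} − x_{Nadir} = 0, so x_{Mesa} = 113 − 0.5x_{Nadir}.
At x_{Nadir} = 25: x_{Mesa} = 113 − 0.5·25 = 100.5.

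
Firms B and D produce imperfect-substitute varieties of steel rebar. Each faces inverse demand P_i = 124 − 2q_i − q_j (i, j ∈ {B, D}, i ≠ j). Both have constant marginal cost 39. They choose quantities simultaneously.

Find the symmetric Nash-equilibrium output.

17

Firm B's profit: π = q_B(124 − 2q_B − q_D) − 39q_B.
∂π/∂q_B = 85 − 4q_B − q_D = 0 ⇒ q_B = 21.25 − 0.25q_D.
The game is symmetric, so in equilibrium q_D = q_B: the reaction function gives 1.25q_B = 21.25, hence q_B = 17.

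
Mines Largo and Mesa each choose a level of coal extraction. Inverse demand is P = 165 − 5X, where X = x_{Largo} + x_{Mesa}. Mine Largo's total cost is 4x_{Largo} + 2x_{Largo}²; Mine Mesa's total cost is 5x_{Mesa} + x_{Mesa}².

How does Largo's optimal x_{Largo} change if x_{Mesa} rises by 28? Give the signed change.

-10

Mine Largo's profit: π = x_{Largo}(165 − 5(x_{Largo} + x_{Mesa})) − 4x_{Largo} − 2x_{Largo}².
∂π/∂x_{Largo} = 161 − 14x_{Largo} − 5x_{Mesa} = 0, so x_{Largo} = 11.5 − (5/14)x_{Mesa}.
The reaction-function slope is −5/14, so a 28-unit rise in x_{Mesa} moves x_{Largo} by −5/14 × 28 = −10. Largo's best response falls — the actions are strategic substitutes.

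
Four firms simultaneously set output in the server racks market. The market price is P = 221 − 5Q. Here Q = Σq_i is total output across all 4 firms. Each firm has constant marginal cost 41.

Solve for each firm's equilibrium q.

7.2

A representative firm's profit is π_i = q_i(221 − 5Q) − 41q_i, with Q = q_i + Σ_{j≠i} q_j.
First-order condition: 180 − 10q_i − 5Σ_{j≠i} q_j = 0.
In a symmetric equilibrium every firm chooses the same q, so Σ_{j≠i} q_j = 3q. The condition becomes 180 − 25q = 0, giving q = 180/25 = 7.2.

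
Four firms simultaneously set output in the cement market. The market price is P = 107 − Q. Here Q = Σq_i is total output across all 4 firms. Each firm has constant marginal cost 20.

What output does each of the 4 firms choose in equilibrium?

A representative firm's profit is π_i = q_i(107 − Q) − 20q_i, with Q = q_i + Σ_{j≠i} q_j.
First-order condition: 87 − 2q_i − Σ_{j≠i} q_j = 0.
Imposing symmetry (q_j = q for all j) turns Σ_{j≠i} q_j into 3q, so 87 = 5q and q = 17.4.

17.4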